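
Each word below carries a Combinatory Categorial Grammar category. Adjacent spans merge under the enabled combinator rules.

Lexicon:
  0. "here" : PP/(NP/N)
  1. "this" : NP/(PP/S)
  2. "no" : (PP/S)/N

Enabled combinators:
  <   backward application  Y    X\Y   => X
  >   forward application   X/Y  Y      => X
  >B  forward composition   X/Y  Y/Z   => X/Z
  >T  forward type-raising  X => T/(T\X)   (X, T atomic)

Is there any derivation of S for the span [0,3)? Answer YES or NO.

NO

PP/(NP/N) NP/(PP/S) (PP/S)/N
CKY chart[0,3] = {N/(N\PP), NP/(NP\PP), PP, PP/(PP\PP), S/(S\PP)}; S ∉ chart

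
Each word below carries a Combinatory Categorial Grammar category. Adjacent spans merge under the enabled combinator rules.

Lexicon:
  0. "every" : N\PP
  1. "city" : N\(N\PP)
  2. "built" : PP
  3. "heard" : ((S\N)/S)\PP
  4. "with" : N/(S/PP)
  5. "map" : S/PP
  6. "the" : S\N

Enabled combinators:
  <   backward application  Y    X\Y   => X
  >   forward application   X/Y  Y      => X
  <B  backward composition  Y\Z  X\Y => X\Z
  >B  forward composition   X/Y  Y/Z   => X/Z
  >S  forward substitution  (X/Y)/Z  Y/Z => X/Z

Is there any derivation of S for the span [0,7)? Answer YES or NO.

YES

[0,7] S   <
  [0,2] N   <
    [0,1] "every" : N\PP
    [1,2] "city" : N\(N\PP)
  [2,7] S\N   >
    [2,4] (S\N)/S   <
      [2,3] "built" : PP
      [3,4] "heard" : ((S\N)/S)\PP
    [4,7] S   <
      [4,6] N   >
        [4,5] "with" : N/(S/PP)
        [5,6] "map" : S/PP
      [6,7] "the" : S\N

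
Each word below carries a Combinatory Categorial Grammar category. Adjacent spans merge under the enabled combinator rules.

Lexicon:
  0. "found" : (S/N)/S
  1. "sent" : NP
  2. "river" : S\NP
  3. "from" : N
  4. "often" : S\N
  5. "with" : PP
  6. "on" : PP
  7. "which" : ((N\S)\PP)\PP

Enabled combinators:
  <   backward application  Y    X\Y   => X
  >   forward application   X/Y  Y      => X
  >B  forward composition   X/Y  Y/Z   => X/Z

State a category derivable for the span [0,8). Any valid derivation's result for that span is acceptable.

S

[0,8] S   >
  [0,3] S/N   >
    [0,1] "found" : (S/N)/S
    [1,3] S   <
      [1,2] "sent" : NP
      [2,3] "river" : S\NP
  [3,8] N   <
    [3,5] S   <
      [3,4] "from" : N
      [4,5] "often" : S\N
    [5,8] N\S   <
      [5,6] "with" : PP
      [6,8] (N\S)\PP   <
        [6,7] "on" : PP
        [7,8] "which" : ((N\S)\PP)\PP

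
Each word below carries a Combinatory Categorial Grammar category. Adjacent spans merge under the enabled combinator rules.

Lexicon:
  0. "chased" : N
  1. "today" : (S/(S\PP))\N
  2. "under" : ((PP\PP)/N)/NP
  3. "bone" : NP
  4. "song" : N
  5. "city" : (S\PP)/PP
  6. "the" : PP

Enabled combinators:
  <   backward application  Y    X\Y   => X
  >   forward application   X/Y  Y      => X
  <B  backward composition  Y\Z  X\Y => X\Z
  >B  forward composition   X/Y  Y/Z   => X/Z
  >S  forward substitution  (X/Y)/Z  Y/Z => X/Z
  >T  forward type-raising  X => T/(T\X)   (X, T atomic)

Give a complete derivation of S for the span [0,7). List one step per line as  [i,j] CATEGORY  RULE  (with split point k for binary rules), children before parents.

[0,7] S   >
  [0,2] S/(S\PP)   <
    [0,1] "chased" : N
    [1,2] "today" : (S/(S\PP))\N
  [2,7] S\PP   <B
    [2,5] PP\PP   >
      [2,4] (PP\PP)/N   >
        [2,3] "under" : ((PP\PP)/N)/NP
        [3,4] "bone" : NP
      [4,5] "song" : N
    [5,7] S\PP   >
      [5,6] "city" : (S\PP)/PP
      [6,7] "the" : PP

[0,1] N  lex  "chased"
[1,2] (S/(S\PP))\N  lex  "today"
[0,2] S/(S\PP)  <  k=1
[2,3] ((PP\PP)/N)/NP  lex  "under"
[3,4] NP  lex  "bone"
[2,4] (PP\PP)/N  >  k=3
[4,5] N  lex  "song"
[2,5] PP\PP  >  k=4
[5,6] (S\PP)/PP  lex  "city"
[6,7] PP  lex  "the"
[5,7] S\PP  >  k=6
[2,7] S\PP  <B  k=5
[0,7] S  >  k=2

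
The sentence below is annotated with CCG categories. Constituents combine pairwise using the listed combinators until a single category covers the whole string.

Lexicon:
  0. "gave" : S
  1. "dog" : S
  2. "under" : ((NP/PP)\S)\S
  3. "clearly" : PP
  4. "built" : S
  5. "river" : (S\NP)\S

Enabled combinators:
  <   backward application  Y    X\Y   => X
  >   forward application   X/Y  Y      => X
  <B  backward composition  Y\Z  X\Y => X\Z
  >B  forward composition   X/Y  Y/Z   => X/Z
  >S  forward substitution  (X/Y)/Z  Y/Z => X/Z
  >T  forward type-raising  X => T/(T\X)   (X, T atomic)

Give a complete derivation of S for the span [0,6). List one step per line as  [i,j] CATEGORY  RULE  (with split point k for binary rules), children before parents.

[0,1] S  lex  "gave"
[1,2] S  lex  "dog"
[2,3] ((NP/PP)\S)\S  lex  "under"
[1,3] (NP/PP)\S  <  k=2
[0,3] NP/PP  <  k=1
[3,4] PP  lex  "clearly"
[0,4] NP  >  k=3
[4,5] S  lex  "built"
[5,6] (S\NP)\S  lex  "river"
[4,6] S\NP  <  k=5
[0,6] S  <  k=4

[0,6] S   <
  [0,4] NP   >
    [0,3] NP/PP   <
      [0,1] "gave" : S
      [1,3] (NP/PP)\S   <
        [1,2] "dog" : S
        [2,3] "under" : ((NP/PP)\S)\S
    [3,4] "clearly" : PP
  [4,6] S\NP   <
    [4,5] "built" : S
    [5,6] "river" : (S\NP)\S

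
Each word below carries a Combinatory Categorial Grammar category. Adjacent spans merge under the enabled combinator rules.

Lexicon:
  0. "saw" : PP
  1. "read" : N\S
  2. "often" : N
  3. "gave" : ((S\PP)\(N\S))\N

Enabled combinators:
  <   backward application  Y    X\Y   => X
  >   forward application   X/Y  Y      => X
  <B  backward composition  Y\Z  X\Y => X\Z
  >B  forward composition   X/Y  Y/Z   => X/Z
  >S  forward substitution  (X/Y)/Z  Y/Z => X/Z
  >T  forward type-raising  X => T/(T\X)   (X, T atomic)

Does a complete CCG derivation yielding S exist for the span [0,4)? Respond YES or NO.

YES

[0,4] S   >
  [0,1] S/(S\PP)   >T
    [0,1] "saw" : PP
  [1,4] S\PP   <
    [1,2] "read" : N\S
    [2,4] (S\PP)\(N\S)   <
      [2,3] "often" : N
      [3,4] "gave" : ((S\PP)\(N\S))\N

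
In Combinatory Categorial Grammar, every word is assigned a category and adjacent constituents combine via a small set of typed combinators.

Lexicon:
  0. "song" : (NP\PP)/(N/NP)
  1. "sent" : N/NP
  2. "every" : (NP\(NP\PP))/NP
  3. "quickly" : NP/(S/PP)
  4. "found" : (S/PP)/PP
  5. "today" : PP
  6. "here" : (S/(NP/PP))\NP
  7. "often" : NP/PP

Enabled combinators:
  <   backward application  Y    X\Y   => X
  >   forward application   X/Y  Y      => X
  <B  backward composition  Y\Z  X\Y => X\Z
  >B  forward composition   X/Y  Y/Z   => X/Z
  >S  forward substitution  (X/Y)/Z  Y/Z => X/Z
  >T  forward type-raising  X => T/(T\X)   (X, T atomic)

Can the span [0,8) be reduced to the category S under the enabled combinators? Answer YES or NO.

[0,8] S   >
  [0,7] S/(NP/PP)   <
    [0,6] NP   <
      [0,2] NP\PP   >
        [0,1] "song" : (NP\PP)/(N/NP)
        [1,2] "sent" : N/NP
      [2,6] NP\(NP\PP)   >
        [2,3] "every" : (NP\(NP\PP))/NP
        [3,6] NP   >
          [3,5] NP/PP   >B
            [3,4] "quickly" : NP/(S/PP)
            [4,5] "found" : (S/PP)/PP
          [5,6] "today" : PP
    [6,7] "here" : (S/(NP/PP))\NP
  [7,8] "often" : NP/PP

YES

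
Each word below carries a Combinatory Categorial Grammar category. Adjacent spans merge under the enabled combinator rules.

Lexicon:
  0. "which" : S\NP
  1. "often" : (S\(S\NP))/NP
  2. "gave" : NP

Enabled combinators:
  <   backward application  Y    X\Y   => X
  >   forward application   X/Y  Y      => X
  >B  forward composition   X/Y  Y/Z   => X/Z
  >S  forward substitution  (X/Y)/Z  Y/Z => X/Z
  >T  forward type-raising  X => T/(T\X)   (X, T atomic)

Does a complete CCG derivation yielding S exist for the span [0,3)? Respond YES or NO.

YES

[0,3] S   <
  [0,1] "which" : S\NP
  [1,3] S\(S\NP)   >
    [1,2] "often" : (S\(S\NP))/NP
    [2,3] "gave" : NP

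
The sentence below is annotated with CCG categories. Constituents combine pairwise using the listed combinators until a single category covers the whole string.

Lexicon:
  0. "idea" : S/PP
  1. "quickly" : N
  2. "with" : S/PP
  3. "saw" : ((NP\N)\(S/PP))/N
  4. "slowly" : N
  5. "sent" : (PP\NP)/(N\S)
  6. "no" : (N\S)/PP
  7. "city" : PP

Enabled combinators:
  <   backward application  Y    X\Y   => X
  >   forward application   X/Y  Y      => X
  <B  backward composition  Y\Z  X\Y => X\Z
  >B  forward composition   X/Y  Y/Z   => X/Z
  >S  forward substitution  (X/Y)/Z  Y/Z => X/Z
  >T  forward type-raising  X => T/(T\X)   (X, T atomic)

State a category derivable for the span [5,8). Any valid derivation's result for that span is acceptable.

[0,8] S   >
  [0,1] "idea" : S/PP
  [1,8] PP   <
    [1,5] NP   <
      [1,2] "quickly" : N
      [2,5] NP\N   <
        [2,3] "with" : S/PP
        [3,5] (NP\N)\(S/PP)   >
          [3,4] "saw" : ((NP\N)\(S/PP))/N
          [4,5] "slowly" : N
    [5,8] PP\NP   >
      [5,6] "sent" : (PP\NP)/(N\S)
      [6,8] N\S   >
        [6,7] "no" : (N\S)/PP
        [7,8] "city" : PP

PP\NP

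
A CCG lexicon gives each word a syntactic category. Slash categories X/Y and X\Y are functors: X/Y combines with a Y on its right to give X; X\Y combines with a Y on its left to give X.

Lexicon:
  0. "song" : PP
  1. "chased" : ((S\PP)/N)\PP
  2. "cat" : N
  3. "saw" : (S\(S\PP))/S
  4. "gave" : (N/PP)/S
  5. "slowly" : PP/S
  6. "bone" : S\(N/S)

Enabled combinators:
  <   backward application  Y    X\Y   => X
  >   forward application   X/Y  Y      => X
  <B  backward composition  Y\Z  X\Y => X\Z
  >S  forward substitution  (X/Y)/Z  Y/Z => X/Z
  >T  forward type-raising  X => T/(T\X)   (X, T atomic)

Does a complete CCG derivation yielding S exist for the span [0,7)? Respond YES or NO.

[0,7] S   <
  [0,3] S\PP   >
    [0,2] (S\PP)/N   <
      [0,1] "song" : PP
      [1,2] "chased" : ((S\PP)/N)\PP
    [2,3] "cat" : N
  [3,7] S\(S\PP)   >
    [3,4] "saw" : (S\(S\PP))/S
    [4,7] S   <
      [4,6] N/S   >S
        [4,5] "gave" : (N/PP)/S
        [5,6] "slowly" : PP/S
      [6,7] "bone" : S\(N/S)

YES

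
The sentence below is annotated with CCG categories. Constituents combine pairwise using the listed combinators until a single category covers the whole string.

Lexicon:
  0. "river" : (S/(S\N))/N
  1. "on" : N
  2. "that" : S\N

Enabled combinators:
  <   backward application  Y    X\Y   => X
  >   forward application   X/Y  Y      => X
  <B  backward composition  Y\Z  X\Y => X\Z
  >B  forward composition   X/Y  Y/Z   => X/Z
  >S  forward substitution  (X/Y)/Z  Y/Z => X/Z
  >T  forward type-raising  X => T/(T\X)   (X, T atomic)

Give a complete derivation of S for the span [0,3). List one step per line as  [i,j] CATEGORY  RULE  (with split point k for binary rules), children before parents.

[0,3] S   >
  [0,2] S/(S\N)   >
    [0,1] "river" : (S/(S\N))/N
    [1,2] "on" : N
  [2,3] "that" : S\N

[0,1] (S/(S\N))/N  lex  "river"
[1,2] N  lex  "on"
[0,2] S/(S\N)  >  k=1
[2,3] S\N  lex  "that"
[0,3] S  >  k=2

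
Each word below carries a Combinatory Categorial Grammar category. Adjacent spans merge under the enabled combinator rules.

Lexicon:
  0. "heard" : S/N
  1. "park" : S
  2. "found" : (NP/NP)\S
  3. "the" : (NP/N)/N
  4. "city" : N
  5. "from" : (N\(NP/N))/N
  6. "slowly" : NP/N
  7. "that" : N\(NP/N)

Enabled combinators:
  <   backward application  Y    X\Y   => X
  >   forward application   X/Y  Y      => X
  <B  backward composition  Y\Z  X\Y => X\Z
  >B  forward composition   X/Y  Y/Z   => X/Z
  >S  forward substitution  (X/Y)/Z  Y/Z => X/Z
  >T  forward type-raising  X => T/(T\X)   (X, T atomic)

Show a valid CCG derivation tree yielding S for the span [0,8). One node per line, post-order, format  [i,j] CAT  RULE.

[0,1] S/N  lex  "heard"
[1,2] S  lex  "park"
[2,3] (NP/NP)\S  lex  "found"
[1,3] NP/NP  <  k=2
[3,4] (NP/N)/N  lex  "the"
[4,5] N  lex  "city"
[3,5] NP/N  >  k=4
[1,5] NP/N  >B  k=3
[5,6] (N\(NP/N))/N  lex  "from"
[6,7] NP/N  lex  "slowly"
[7,8] N\(NP/N)  lex  "that"
[6,8] N  <  k=7
[5,8] N\(NP/N)  >  k=6
[1,8] N  <  k=5
[0,8] S  >  k=1

[0,8] S   >
  [0,1] "heard" : S/N
  [1,8] N   <
    [1,5] NP/N   >B
      [1,3] NP/NP   <
        [1,2] "park" : S
        [2,3] "found" : (NP/NP)\S
      [3,5] NP/N   >
        [3,4] "the" : (NP/N)/N
        [4,5] "city" : N
    [5,8] N\(NP/N)   >
      [5,6] "from" : (N\(NP/N))/N
      [6,8] N   <
        [6,7] "slowly" : NP/N
        [7,8] "that" : N\(NP/N)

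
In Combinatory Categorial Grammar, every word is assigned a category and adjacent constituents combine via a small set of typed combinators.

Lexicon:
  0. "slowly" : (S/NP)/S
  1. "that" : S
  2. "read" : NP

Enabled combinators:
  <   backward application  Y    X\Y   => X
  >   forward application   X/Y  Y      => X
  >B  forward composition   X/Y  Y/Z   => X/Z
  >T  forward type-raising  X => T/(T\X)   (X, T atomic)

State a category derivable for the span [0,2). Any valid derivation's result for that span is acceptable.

[0,3] S   >
  [0,2] S/NP   >
    [0,1] "slowly" : (S/NP)/S
    [1,2] "that" : S
  [2,3] "read" : NP

S/NP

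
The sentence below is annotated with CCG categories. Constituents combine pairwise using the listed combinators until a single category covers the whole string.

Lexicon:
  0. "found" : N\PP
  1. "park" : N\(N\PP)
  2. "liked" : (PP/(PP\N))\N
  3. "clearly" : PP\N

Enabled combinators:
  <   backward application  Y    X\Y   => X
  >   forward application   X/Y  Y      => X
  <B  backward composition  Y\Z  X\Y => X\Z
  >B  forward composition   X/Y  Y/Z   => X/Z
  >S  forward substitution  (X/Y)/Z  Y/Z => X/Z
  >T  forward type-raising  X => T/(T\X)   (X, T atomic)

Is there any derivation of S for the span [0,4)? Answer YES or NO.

N\PP N\(N\PP) (PP/(PP\N))\N PP\N
CKY chart[0,4] = {N/(N\PP), NP/(NP\PP), PP, PP/(PP\PP), S/(S\PP)}; S ∉ chart

NO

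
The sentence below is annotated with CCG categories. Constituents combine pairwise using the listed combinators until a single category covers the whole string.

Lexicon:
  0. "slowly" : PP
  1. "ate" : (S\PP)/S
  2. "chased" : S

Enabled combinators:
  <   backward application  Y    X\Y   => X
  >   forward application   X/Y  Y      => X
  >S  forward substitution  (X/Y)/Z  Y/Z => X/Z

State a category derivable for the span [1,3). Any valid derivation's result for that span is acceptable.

S\PP

[0,3] S   <
  [0,1] "slowly" : PP
  [1,3] S\PP   >
    [1,2] "ate" : (S\PP)/S
    [2,3] "chased" : S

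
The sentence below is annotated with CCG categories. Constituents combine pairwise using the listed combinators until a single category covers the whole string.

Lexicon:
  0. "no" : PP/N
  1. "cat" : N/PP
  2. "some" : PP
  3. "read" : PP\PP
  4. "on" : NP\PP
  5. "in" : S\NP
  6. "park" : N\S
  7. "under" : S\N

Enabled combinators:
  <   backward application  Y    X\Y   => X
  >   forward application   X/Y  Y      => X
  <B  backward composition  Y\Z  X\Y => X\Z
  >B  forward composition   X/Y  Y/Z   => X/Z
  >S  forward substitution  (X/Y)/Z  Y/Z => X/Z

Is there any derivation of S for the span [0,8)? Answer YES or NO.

[0,8] S   <
  [0,5] NP   <
    [0,3] PP   >
      [0,1] "no" : PP/N
      [1,3] N   >
        [1,2] "cat" : N/PP
        [2,3] "some" : PP
    [3,5] NP\PP   <B
      [3,4] "read" : PP\PP
      [4,5] "on" : NP\PP
  [5,8] S\NP   <B
    [5,6] "in" : S\NP
    [6,8] S\S   <B
      [6,7] "park" : N\S
      [7,8] "under" : S\N

YES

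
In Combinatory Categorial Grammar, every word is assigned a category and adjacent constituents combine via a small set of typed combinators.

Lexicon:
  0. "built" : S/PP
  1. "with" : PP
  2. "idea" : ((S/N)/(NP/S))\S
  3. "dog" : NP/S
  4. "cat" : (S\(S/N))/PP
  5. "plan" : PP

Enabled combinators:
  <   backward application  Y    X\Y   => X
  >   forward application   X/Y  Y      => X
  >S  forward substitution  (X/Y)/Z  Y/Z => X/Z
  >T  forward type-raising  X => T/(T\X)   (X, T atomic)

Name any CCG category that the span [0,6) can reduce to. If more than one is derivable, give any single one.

[0,6] S   <
  [0,4] S/N   >
    [0,3] (S/N)/(NP/S)   <
      [0,2] S   >
        [0,1] "built" : S/PP
        [1,2] "with" : PP
      [2,3] "idea" : ((S/N)/(NP/S))\S
    [3,4] "dog" : NP/S
  [4,6] S\(S/N)   >
    [4,5] "cat" : (S\(S/N))/PP
    [5,6] "plan" : PP

S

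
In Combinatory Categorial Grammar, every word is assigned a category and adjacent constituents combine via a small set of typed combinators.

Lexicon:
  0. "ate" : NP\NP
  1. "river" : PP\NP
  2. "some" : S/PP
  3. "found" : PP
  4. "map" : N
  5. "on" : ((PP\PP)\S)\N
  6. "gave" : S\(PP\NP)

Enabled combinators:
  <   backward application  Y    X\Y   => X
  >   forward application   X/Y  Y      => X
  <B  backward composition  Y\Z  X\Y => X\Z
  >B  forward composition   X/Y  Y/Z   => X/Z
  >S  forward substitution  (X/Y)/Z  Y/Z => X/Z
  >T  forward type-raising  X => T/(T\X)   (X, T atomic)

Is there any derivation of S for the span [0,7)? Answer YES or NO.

[0,7] S   <
  [0,6] PP\NP   <B
    [0,2] PP\NP   <B
      [0,1] "ate" : NP\NP
      [1,2] "river" : PP\NP
    [2,6] PP\PP   <
      [2,4] S   >
        [2,3] "some" : S/PP
        [3,4] "found" : PP
      [4,6] (PP\PP)\S   <
        [4,5] "map" : N
        [5,6] "on" : ((PP\PP)\S)\N
  [6,7] "gave" : S\(PP\NP)

YES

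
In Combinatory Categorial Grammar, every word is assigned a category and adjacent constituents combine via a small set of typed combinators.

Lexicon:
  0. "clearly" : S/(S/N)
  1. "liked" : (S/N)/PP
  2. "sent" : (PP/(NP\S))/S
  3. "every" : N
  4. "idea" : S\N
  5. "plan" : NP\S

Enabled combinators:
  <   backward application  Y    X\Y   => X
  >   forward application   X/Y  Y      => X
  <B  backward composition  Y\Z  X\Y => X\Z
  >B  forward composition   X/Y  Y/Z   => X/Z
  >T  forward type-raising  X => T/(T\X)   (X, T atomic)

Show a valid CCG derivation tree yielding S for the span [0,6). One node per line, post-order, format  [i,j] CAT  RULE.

[0,6] S   >
  [0,2] S/PP   >B
    [0,1] "clearly" : S/(S/N)
    [1,2] "liked" : (S/N)/PP
  [2,6] PP   >
    [2,5] PP/(NP\S)   >
      [2,3] "sent" : (PP/(NP\S))/S
      [3,5] S   >
        [3,4] S/(S\N)   >T
          [3,4] "every" : N
        [4,5] "idea" : S\N
    [5,6] "plan" : NP\S

[0,1] S/(S/N)  lex  "clearly"
[1,2] (S/N)/PP  lex  "liked"
[0,2] S/PP  >B  k=1
[2,3] (PP/(NP\S))/S  lex  "sent"
[3,4] N  lex  "every"
[3,4] S/(S\N)  >T
[4,5] S\N  lex  "idea"
[3,5] S  >  k=4
[2,5] PP/(NP\S)  >  k=3
[5,6] NP\S  lex  "plan"
[2,6] PP  >  k=5
[0,6] S  >  k=2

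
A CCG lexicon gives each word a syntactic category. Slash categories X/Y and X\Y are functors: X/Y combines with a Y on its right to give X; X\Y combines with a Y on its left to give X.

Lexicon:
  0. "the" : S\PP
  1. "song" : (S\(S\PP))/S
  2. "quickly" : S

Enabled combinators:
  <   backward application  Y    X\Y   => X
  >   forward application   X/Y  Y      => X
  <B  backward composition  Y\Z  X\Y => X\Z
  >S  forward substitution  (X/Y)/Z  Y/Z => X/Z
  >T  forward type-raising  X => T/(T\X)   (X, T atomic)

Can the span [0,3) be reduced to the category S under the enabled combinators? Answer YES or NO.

YES

[0,3] S   <
  [0,1] "the" : S\PP
  [1,3] S\(S\PP)   >
    [1,2] "song" : (S\(S\PP))/S
    [2,3] "quickly" : S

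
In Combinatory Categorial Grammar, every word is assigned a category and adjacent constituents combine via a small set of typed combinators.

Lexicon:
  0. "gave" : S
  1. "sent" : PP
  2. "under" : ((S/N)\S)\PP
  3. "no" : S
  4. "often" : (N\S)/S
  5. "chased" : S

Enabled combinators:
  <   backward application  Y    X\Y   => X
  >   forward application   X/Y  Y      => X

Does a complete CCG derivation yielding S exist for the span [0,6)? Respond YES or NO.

[0,6] S   >
  [0,3] S/N   <
    [0,1] "gave" : S
    [1,3] (S/N)\S   <
      [1,2] "sent" : PP
      [2,3] "under" : ((S/N)\S)\PP
  [3,6] N   <
    [3,4] "no" : S
    [4,6] N\S   >
      [4,5] "often" : (N\S)/S
      [5,6] "chased" : S

YES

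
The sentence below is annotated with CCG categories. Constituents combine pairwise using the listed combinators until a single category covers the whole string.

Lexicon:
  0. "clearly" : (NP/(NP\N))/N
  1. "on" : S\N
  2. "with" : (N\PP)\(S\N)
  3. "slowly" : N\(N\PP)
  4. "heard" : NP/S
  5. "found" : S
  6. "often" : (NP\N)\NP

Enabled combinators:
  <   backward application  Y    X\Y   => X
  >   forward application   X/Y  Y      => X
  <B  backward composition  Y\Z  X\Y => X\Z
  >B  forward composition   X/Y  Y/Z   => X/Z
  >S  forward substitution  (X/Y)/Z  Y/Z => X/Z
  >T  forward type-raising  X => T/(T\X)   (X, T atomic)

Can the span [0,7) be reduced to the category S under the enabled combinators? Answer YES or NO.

(NP/(NP\N))/N S\N (N\PP)\(S\N) N\(N\PP) NP/S S (NP\N)\NP
CKY chart[0,7] = {(NP/(NP\N))/(N\NP), N/(N\NP), NP, NP/(NP\NP), PP/(PP\NP), S/(S\NP)}; S ∉ chart

NO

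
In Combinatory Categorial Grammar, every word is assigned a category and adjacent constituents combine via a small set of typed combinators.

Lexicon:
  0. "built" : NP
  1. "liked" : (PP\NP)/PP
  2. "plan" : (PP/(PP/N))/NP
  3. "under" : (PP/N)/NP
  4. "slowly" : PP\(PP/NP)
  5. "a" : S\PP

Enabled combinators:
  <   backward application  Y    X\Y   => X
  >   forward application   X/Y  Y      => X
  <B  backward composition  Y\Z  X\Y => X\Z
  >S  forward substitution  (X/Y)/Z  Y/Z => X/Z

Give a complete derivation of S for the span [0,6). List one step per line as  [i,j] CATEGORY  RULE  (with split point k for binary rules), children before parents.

[0,6] S   <
  [0,5] PP   <
    [0,1] "built" : NP
    [1,5] PP\NP   >
      [1,2] "liked" : (PP\NP)/PP
      [2,5] PP   <
        [2,4] PP/NP   >S
          [2,3] "plan" : (PP/(PP/N))/NP
          [3,4] "under" : (PP/N)/NP
        [4,5] "slowly" : PP\(PP/NP)
  [5,6] "a" : S\PP

[0,1] NP  lex  "built"
[1,2] (PP\NP)/PP  lex  "liked"
[2,3] (PP/(PP/N))/NP  lex  "plan"
[3,4] (PP/N)/NP  lex  "under"
[2,4] PP/NP  >S  k=3
[4,5] PP\(PP/NP)  lex  "slowly"
[2,5] PP  <  k=4
[1,5] PP\NP  >  k=2
[0,5] PP  <  k=1
[5,6] S\PP  lex  "a"
[0,6] S  <  k=5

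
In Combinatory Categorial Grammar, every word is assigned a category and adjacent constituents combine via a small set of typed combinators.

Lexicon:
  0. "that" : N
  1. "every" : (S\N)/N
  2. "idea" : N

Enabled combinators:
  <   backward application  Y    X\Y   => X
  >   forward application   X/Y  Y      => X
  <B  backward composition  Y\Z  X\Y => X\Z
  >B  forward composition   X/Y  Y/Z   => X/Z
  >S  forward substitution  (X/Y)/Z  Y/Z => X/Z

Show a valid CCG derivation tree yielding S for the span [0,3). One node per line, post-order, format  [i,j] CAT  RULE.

[0,3] S   <
  [0,1] "that" : N
  [1,3] S\N   >
    [1,2] "every" : (S\N)/N
    [2,3] "idea" : N

[0,1] N  lex  "that"
[1,2] (S\N)/N  lex  "every"
[2,3] N  lex  "idea"
[1,3] S\N  >  k=2
[0,3] S  <  k=1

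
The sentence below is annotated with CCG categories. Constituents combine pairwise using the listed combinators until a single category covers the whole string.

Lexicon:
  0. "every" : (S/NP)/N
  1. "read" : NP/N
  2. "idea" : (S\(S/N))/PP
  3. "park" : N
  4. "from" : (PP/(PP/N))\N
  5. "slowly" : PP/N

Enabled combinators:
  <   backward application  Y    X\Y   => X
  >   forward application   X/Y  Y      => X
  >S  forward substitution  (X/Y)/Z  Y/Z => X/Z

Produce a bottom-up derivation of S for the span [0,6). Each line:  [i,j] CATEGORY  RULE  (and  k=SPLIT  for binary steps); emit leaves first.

[0,1] (S/NP)/N  lex  "every"
[1,2] NP/N  lex  "read"
[0,2] S/N  >S  k=1
[2,3] (S\(S/N))/PP  lex  "idea"
[3,4] N  lex  "park"
[4,5] (PP/(PP/N))\N  lex  "from"
[3,5] PP/(PP/N)  <  k=4
[5,6] PP/N  lex  "slowly"
[3,6] PP  >  k=5
[2,6] S\(S/N)  >  k=3
[0,6] S  <  k=2

[0,6] S   <
  [0,2] S/N   >S
    [0,1] "every" : (S/NP)/N
    [1,2] "read" : NP/N
  [2,6] S\(S/N)   >
    [2,3] "idea" : (S\(S/N))/PP
    [3,6] PP   >
      [3,5] PP/(PP/N)   <
        [3,4] "park" : N
        [4,5] "from" : (PP/(PP/N))\N
      [5,6] "slowly" : PP/N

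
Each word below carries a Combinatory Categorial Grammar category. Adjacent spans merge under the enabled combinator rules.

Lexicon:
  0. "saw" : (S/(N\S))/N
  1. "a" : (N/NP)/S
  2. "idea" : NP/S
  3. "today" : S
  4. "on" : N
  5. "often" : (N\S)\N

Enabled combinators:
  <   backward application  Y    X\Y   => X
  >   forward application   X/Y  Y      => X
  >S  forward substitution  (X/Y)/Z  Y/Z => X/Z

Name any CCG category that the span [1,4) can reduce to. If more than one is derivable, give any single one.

N

[0,6] S   >
  [0,4] S/(N\S)   >
    [0,1] "saw" : (S/(N\S))/N
    [1,4] N   >
      [1,3] N/S   >S
        [1,2] "a" : (N/NP)/S
        [2,3] "idea" : NP/S
      [3,4] "today" : S
  [4,6] N\S   <
    [4,5] "on" : N
    [5,6] "often" : (N\S)\N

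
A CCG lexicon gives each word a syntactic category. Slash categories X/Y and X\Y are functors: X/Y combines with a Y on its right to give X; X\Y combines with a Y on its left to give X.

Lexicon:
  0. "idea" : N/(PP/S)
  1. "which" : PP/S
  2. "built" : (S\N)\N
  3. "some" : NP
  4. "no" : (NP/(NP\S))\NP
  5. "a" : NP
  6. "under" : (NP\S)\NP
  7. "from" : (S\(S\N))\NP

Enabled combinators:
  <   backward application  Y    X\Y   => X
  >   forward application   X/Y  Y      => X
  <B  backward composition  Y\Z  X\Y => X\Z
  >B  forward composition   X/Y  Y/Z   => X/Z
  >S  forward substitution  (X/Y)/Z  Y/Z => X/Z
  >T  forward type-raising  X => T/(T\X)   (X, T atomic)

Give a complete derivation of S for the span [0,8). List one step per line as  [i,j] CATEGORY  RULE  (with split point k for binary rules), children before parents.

[0,1] N/(PP/S)  lex  "idea"
[1,2] PP/S  lex  "which"
[0,2] N  >  k=1
[2,3] (S\N)\N  lex  "built"
[0,3] S\N  <  k=2
[3,4] NP  lex  "some"
[4,5] (NP/(NP\S))\NP  lex  "no"
[3,5] NP/(NP\S)  <  k=4
[5,6] NP  lex  "a"
[6,7] (NP\S)\NP  lex  "under"
[5,7] NP\S  <  k=6
[3,7] NP  >  k=5
[7,8] (S\(S\N))\NP  lex  "from"
[3,8] S\(S\N)  <  k=7
[0,8] S  <  k=3

[0,8] S   <
  [0,3] S\N   <
    [0,2] N   >
      [0,1] "idea" : N/(PP/S)
      [1,2] "which" : PP/S
    [2,3] "built" : (S\N)\N
  [3,8] S\(S\N)   <
    [3,7] NP   >
      [3,5] NP/(NP\S)   <
        [3,4] "some" : NP
        [4,5] "no" : (NP/(NP\S))\NP
      [5,7] NP\S   <
        [5,6] "a" : NP
        [6,7] "under" : (NP\S)\NP
    [7,8] "from" : (S\(S\N))\NP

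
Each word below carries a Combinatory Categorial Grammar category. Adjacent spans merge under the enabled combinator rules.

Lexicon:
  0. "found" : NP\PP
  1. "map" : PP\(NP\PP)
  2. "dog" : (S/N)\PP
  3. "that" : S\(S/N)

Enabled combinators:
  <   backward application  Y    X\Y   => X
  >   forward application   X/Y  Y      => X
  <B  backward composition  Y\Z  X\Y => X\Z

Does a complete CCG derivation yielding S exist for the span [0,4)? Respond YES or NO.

YES

[0,4] S   <
  [0,2] PP   <
    [0,1] "found" : NP\PP
    [1,2] "map" : PP\(NP\PP)
  [2,4] S\PP   <B
    [2,3] "dog" : (S/N)\PP
    [3,4] "that" : S\(S/N)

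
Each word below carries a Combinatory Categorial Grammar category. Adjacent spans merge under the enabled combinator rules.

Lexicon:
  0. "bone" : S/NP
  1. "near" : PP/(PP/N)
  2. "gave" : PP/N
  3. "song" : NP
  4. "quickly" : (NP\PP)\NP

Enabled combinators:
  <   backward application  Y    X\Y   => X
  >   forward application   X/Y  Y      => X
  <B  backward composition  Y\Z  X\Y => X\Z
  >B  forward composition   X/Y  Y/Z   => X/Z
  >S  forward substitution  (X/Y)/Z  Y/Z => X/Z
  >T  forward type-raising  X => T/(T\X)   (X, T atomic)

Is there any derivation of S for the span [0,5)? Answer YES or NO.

YES

[0,5] S   >
  [0,1] "bone" : S/NP
  [1,5] NP   <
    [1,3] PP   >
      [1,2] "near" : PP/(PP/N)
      [2,3] "gave" : PP/N
    [3,5] NP\PP   <
      [3,4] "song" : NP
      [4,5] "quickly" : (NP\PP)\NP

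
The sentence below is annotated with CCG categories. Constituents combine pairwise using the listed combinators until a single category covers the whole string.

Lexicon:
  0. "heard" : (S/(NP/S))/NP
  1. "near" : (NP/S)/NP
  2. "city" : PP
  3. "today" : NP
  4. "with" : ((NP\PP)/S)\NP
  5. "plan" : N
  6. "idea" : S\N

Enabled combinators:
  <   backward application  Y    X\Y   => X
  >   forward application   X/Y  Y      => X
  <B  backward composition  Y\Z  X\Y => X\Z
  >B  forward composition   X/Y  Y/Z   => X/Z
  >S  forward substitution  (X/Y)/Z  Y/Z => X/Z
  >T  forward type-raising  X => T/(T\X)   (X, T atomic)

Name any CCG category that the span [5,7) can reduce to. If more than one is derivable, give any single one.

[0,7] S   >
  [0,2] S/NP   >S
    [0,1] "heard" : (S/(NP/S))/NP
    [1,2] "near" : (NP/S)/NP
  [2,7] NP   <
    [2,3] "city" : PP
    [3,7] NP\PP   >
      [3,5] (NP\PP)/S   <
        [3,4] "today" : NP
        [4,5] "with" : ((NP\PP)/S)\NP
      [5,7] S   <
        [5,6] "plan" : N
        [6,7] "idea" : S\N

S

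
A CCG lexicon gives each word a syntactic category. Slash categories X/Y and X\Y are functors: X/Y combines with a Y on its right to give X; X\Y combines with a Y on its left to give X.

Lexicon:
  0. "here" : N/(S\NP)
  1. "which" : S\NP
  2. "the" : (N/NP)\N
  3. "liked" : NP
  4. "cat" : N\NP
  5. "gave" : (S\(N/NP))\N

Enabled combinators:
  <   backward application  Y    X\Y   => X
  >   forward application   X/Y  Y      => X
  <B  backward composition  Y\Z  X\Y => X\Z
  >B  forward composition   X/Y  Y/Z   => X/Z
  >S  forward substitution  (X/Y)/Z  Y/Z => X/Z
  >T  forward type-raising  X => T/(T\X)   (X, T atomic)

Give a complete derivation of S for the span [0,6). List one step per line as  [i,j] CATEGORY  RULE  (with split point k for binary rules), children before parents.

[0,6] S   <
  [0,3] N/NP   <
    [0,2] N   >
      [0,1] "here" : N/(S\NP)
      [1,2] "which" : S\NP
    [2,3] "the" : (N/NP)\N
  [3,6] S\(N/NP)   <
    [3,5] N   >
      [3,4] N/(N\NP)   >T
        [3,4] "liked" : NP
      [4,5] "cat" : N\NP
    [5,6] "gave" : (S\(N/NP))\N

[0,1] N/(S\NP)  lex  "here"
[1,2] S\NP  lex  "which"
[0,2] N  >  k=1
[2,3] (N/NP)\N  lex  "the"
[0,3] N/NP  <  k=2
[3,4] NP  lex  "liked"
[3,4] N/(N\NP)  >T
[4,5] N\NP  lex  "cat"
[3,5] N  >  k=4
[5,6] (S\(N/NP))\N  lex  "gave"
[3,6] S\(N/NP)  <  k=5
[0,6] S  <  k=3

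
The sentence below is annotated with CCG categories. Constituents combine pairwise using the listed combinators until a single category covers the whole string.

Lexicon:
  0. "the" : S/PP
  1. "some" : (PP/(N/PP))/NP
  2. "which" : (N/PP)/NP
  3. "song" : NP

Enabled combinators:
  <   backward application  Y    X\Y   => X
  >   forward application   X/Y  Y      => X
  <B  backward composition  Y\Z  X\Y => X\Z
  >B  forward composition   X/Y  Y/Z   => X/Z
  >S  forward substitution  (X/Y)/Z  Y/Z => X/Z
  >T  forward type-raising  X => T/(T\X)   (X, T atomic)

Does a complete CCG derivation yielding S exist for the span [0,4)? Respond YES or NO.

YES

[0,4] S   >
  [0,3] S/NP   >B
    [0,1] "the" : S/PP
    [1,3] PP/NP   >S
      [1,2] "some" : (PP/(N/PP))/NP
      [2,3] "which" : (N/PP)/NP
  [3,4] "song" : NP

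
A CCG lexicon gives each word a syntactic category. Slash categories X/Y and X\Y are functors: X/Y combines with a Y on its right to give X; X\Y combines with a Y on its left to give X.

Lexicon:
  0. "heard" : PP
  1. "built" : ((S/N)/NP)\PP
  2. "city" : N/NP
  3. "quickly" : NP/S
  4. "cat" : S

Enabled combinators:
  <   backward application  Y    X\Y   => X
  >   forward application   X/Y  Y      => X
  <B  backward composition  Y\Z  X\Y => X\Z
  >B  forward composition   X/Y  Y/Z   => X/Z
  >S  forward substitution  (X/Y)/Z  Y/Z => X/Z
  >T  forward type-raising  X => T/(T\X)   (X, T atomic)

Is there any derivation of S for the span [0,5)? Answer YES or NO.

YES

[0,5] S   >
  [0,3] S/NP   >S
    [0,2] (S/N)/NP   <
      [0,1] "heard" : PP
      [1,2] "built" : ((S/N)/NP)\PP
    [2,3] "city" : N/NP
  [3,5] NP   >
    [3,4] "quickly" : NP/S
    [4,5] "cat" : S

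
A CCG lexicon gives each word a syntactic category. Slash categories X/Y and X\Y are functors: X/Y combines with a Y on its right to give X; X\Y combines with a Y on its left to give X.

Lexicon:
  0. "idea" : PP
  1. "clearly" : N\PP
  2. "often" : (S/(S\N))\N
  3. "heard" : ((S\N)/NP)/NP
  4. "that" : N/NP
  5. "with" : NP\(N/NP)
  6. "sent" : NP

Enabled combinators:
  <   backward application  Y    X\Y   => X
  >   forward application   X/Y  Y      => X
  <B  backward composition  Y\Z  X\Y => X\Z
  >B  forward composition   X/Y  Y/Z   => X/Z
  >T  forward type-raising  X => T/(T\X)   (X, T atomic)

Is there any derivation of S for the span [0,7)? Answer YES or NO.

[0,7] S   >
  [0,3] S/(S\N)   <
    [0,2] N   >
      [0,1] N/(N\PP)   >T
        [0,1] "idea" : PP
      [1,2] "clearly" : N\PP
    [2,3] "often" : (S/(S\N))\N
  [3,7] S\N   >
    [3,6] (S\N)/NP   >
      [3,4] "heard" : ((S\N)/NP)/NP
      [4,6] NP   <
        [4,5] "that" : N/NP
        [5,6] "with" : NP\(N/NP)
    [6,7] "sent" : NP

YES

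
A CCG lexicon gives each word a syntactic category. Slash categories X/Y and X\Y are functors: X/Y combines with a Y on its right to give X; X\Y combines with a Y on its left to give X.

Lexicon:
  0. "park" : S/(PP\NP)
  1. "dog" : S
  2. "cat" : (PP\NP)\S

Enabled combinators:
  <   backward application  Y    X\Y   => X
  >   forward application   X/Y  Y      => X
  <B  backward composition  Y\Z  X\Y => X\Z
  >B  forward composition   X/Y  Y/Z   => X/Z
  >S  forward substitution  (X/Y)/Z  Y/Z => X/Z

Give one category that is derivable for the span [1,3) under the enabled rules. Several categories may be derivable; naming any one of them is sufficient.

PP\NP

[0,3] S   >
  [0,1] "park" : S/(PP\NP)
  [1,3] PP\NP   <
    [1,2] "dog" : S
    [2,3] "cat" : (PP\NP)\S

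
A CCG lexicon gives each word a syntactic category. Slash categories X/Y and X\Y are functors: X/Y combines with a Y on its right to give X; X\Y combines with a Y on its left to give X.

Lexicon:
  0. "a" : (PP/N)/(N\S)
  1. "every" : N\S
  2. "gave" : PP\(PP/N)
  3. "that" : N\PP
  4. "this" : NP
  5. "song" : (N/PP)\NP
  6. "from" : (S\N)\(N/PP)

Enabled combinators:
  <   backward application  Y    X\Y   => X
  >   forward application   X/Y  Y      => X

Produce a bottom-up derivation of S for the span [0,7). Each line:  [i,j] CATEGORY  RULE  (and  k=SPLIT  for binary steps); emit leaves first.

[0,1] (PP/N)/(N\S)  lex  "a"
[1,2] N\S  lex  "every"
[0,2] PP/N  >  k=1
[2,3] PP\(PP/N)  lex  "gave"
[0,3] PP  <  k=2
[3,4] N\PP  lex  "that"
[0,4] N  <  k=3
[4,5] NP  lex  "this"
[5,6] (N/PP)\NP  lex  "song"
[4,6] N/PP  <  k=5
[6,7] (S\N)\(N/PP)  lex  "from"
[4,7] S\N  <  k=6
[0,7] S  <  k=4

[0,7] S   <
  [0,4] N   <
    [0,3] PP   <
      [0,2] PP/N   >
        [0,1] "a" : (PP/N)/(N\S)
        [1,2] "every" : N\S
      [2,3] "gave" : PP\(PP/N)
    [3,4] "that" : N\PP
  [4,7] S\N   <
    [4,6] N/PP   <
      [4,5] "this" : NP
      [5,6] "song" : (N/PP)\NP
    [6,7] "from" : (S\N)\(N/PP)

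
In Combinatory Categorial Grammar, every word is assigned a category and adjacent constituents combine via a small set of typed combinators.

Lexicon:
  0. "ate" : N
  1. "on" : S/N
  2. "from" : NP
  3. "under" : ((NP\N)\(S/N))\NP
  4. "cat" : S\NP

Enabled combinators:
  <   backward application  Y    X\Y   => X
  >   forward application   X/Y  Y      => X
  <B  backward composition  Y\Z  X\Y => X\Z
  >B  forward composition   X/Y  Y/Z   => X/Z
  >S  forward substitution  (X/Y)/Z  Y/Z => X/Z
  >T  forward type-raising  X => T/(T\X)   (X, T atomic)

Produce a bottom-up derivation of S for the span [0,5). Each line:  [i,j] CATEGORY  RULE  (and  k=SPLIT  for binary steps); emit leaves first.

[0,1] N  lex  "ate"
[0,1] S/(S\N)  >T
[1,2] S/N  lex  "on"
[2,3] NP  lex  "from"
[3,4] ((NP\N)\(S/N))\NP  lex  "under"
[2,4] (NP\N)\(S/N)  <  k=3
[1,4] NP\N  <  k=2
[4,5] S\NP  lex  "cat"
[1,5] S\N  <B  k=4
[0,5] S  >  k=1

[0,5] S   >
  [0,1] S/(S\N)   >T
    [0,1] "ate" : N
  [1,5] S\N   <B
    [1,4] NP\N   <
      [1,2] "on" : S/N
      [2,4] (NP\N)\(S/N)   <
        [2,3] "from" : NP
        [3,4] "under" : ((NP\N)\(S/N))\NP
    [4,5] "cat" : S\NP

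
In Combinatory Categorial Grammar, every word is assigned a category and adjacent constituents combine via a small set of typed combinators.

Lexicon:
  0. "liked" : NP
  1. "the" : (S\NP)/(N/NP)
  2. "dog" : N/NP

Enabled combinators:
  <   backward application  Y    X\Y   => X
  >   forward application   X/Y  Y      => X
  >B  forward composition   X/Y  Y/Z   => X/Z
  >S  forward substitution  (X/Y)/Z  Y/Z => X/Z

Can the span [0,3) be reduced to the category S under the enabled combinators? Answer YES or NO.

[0,3] S   <
  [0,1] "liked" : NP
  [1,3] S\NP   >
    [1,2] "the" : (S\NP)/(N/NP)
    [2,3] "dog" : N/NP

YES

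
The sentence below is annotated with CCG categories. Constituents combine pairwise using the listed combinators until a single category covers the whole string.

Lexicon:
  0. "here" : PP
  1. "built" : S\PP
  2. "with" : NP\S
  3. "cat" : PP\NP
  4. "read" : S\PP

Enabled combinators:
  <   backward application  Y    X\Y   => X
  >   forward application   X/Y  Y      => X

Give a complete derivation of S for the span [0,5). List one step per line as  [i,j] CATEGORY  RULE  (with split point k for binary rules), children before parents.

[0,1] PP  lex  "here"
[1,2] S\PP  lex  "built"
[0,2] S  <  k=1
[2,3] NP\S  lex  "with"
[0,3] NP  <  k=2
[3,4] PP\NP  lex  "cat"
[0,4] PP  <  k=3
[4,5] S\PP  lex  "read"
[0,5] S  <  k=4

[0,5] S   <
  [0,4] PP   <
    [0,3] NP   <
      [0,2] S   <
        [0,1] "here" : PP
        [1,2] "built" : S\PP
      [2,3] "with" : NP\S
    [3,4] "cat" : PP\NP
  [4,5] "read" : S\PP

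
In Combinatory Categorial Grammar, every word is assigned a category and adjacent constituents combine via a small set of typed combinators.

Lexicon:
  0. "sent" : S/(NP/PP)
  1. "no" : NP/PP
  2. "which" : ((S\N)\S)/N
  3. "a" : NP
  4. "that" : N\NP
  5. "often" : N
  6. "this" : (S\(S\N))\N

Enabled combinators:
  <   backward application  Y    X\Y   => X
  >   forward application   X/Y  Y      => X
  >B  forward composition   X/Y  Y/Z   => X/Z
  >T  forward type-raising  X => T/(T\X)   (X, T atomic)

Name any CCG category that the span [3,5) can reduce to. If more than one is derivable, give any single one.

[0,7] S   <
  [0,5] S\N   <
    [0,2] S   >
      [0,1] "sent" : S/(NP/PP)
      [1,2] "no" : NP/PP
    [2,5] (S\N)\S   >
      [2,3] "which" : ((S\N)\S)/N
      [3,5] N   <
        [3,4] "a" : NP
        [4,5] "that" : N\NP
  [5,7] S\(S\N)   <
    [5,6] "often" : N
    [6,7] "this" : (S\(S\N))\N

N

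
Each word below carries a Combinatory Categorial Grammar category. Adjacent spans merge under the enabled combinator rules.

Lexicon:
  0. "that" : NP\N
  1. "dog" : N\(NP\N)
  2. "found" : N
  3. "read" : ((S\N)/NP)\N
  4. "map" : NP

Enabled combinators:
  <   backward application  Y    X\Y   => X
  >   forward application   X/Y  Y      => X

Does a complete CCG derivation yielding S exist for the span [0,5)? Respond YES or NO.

[0,5] S   <
  [0,2] N   <
    [0,1] "that" : NP\N
    [1,2] "dog" : N\(NP\N)
  [2,5] S\N   >
    [2,4] (S\N)/NP   <
      [2,3] "found" : N
      [3,4] "read" : ((S\N)/NP)\N
    [4,5] "map" : NP

YES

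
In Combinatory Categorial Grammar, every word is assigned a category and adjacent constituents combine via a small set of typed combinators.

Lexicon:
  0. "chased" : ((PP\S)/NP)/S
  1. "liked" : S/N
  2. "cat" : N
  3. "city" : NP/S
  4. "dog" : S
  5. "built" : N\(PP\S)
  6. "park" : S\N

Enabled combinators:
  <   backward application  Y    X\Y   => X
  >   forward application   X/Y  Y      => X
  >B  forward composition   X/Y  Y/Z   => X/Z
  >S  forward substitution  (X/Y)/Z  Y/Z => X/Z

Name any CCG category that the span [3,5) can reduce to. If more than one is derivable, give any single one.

[0,7] S   <
  [0,6] N   <
    [0,5] PP\S   >
      [0,3] (PP\S)/NP   >
        [0,1] "chased" : ((PP\S)/NP)/S
        [1,3] S   >
          [1,2] "liked" : S/N
          [2,3] "cat" : N
      [3,5] NP   >
        [3,4] "city" : NP/S
        [4,5] "dog" : S
    [5,6] "built" : N\(PP\S)
  [6,7] "park" : S\N

NP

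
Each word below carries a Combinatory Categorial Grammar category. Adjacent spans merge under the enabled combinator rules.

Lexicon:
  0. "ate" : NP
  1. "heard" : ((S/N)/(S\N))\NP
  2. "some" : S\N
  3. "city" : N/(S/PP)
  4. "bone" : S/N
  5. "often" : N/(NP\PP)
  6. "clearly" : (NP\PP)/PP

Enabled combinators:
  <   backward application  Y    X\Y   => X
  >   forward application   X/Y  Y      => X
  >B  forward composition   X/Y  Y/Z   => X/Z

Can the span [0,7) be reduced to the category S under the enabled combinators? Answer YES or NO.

[0,7] S   >
  [0,3] S/N   >
    [0,2] (S/N)/(S\N)   <
      [0,1] "ate" : NP
      [1,2] "heard" : ((S/N)/(S\N))\NP
    [2,3] "some" : S\N
  [3,7] N   >
    [3,4] "city" : N/(S/PP)
    [4,7] S/PP   >B
      [4,5] "bone" : S/N
      [5,7] N/PP   >B
        [5,6] "often" : N/(NP\PP)
        [6,7] "clearly" : (NP\PP)/PP

YES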